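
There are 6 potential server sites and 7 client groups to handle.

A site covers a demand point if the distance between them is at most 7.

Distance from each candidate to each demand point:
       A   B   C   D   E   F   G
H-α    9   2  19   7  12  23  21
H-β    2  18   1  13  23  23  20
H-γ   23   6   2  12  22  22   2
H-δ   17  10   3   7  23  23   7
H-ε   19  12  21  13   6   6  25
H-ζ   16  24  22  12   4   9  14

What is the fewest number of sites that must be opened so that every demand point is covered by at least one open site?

Coverage sets (demand points within 7 of each site):
  H-α: {B, D}
  H-β: {A, C}
  H-γ: {B, C, G}
  H-δ: {C, D, G}
  H-ε: {E, F}
  H-ζ: {E}
No 3 sites suffice: every size-3 union leaves at least one demand point uncovered.
But {H-α, H-β, H-γ, H-ε} covers everything, so the minimum is 4.

4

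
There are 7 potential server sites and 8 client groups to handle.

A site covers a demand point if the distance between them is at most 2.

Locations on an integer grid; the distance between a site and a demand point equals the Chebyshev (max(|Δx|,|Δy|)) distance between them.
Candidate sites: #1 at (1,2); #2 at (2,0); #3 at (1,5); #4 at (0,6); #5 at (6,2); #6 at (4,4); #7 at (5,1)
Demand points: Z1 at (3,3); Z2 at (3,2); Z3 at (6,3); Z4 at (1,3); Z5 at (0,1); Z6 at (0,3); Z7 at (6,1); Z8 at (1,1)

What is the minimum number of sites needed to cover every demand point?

2

Coverage sets (demand points within 2 of each site):
  #1: {Z1, Z2, Z4, Z5, Z6, Z8}
  #2: {Z2, Z5, Z8}
  #3: {Z1, Z4, Z6}
  #4: {}
  #5: {Z3, Z7}
  #6: {Z1, Z2, Z3}
  #7: {Z1, Z2, Z3, Z7}
No single site covers all 8 demand points.
But {#1, #5} covers everything, so the minimum is 2.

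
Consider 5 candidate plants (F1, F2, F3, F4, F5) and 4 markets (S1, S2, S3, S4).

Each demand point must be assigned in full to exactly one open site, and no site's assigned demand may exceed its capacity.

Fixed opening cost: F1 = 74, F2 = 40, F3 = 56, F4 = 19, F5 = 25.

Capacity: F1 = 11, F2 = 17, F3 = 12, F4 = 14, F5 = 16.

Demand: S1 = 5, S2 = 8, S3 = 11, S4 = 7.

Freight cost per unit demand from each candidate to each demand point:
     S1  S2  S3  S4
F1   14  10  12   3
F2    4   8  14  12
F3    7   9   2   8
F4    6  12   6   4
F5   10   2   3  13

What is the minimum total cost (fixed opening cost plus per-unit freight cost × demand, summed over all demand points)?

196

Open {F3, F4, F5}; cheapest assignment that respects the capacities:
  F3 (cap 12, load 11): S3 — cost 11×2 = 22
  F4 (cap 14, load 12): S1, S4 — cost 5×6 + 7×4 = 58
  F5 (cap 16, load 8): S2 — cost 8×2 = 16
  Shipping 96, fixed 100 → total 196.
  Any other capacity-feasible assignment to {F3, F4, F5} ships for at least 96.
Compare {F2, F3, F4, F5}: its best feasible assignment gives total 226.
Compare {F2, F4, F5}: its best feasible assignment gives total 229.
Every other set of open sites that can feasibly serve all demand totals ≥ 226 even under its best assignment. Minimum: 196.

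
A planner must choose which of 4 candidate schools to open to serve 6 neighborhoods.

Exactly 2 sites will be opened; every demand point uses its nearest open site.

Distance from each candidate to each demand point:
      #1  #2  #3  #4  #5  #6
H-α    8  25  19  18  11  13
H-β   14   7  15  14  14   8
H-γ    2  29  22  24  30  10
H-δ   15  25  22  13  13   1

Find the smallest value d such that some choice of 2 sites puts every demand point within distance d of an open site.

15

Open {H-α, H-β}.
  Farthest demand point is #3 at distance 15 (to H-β); all others are ≤ 15.
With {H-β, H-γ} the worst case is 15.
With {H-β, H-δ} the worst case is 15.
No size-2 selection achieves below 15.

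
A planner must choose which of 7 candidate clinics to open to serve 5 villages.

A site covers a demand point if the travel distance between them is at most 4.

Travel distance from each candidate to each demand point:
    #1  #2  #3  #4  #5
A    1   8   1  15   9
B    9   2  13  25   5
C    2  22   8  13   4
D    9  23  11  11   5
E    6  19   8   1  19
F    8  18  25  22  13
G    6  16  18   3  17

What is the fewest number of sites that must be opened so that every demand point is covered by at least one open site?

Coverage sets (demand points within 4 of each site):
  A: {#1, #3}
  B: {#2}
  C: {#1, #5}
  D: {}
  E: {#4}
  F: {}
  G: {#4}
No 3 sites suffice: every size-3 union leaves at least one demand point uncovered.
But {A, B, C, E} covers everything, so the minimum is 4.

4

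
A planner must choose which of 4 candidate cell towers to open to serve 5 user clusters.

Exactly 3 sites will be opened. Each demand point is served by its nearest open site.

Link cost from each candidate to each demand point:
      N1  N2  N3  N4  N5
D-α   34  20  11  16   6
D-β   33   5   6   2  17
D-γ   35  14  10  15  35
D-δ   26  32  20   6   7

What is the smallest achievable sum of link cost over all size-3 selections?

45

Open {D-α, D-β, D-δ}.
  N1→D-δ 26, N2→D-β 5, N3→D-β 6, N4→D-β 2, N5→D-α 6  ⇒ total 45.
Compare {D-β, D-γ, D-δ}: total 46.
Compare {D-α, D-β, D-γ}: total 52.
No size-3 selection does better; minimum is 45.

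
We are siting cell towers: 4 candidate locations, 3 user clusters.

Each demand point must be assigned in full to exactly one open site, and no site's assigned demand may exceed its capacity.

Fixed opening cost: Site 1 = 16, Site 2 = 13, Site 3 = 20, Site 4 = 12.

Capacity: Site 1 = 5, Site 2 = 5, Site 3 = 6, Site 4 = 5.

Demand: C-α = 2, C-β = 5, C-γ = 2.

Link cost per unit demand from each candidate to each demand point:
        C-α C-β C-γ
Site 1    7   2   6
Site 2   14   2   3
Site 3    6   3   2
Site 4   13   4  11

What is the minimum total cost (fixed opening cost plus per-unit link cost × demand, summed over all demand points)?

Open {Site 2, Site 3}; cheapest assignment that respects the capacities:
  Site 2 (cap 5, load 5): C-β — cost 5×2 = 10
  Site 3 (cap 6, load 4): C-α, C-γ — cost 2×6 + 2×2 = 16
  Shipping 26, fixed 33 → total 59.
  Any other capacity-feasible assignment to {Site 2, Site 3} ships for at least 26.
Compare {Site 1, Site 3}: its best feasible assignment gives total 62.
Compare {Site 1, Site 2}: its best feasible assignment gives total 65.
Every other set of open sites that can feasibly serve all demand totals ≥ 62 even under its best assignment. Minimum: 59.

59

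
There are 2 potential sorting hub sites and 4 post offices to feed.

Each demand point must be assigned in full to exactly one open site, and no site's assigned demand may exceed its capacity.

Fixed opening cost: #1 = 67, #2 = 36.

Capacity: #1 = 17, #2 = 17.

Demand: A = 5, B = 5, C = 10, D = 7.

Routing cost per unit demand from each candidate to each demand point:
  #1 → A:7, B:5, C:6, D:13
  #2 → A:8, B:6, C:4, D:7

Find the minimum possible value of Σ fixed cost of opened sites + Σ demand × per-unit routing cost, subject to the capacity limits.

252

Open {#1, #2}; cheapest assignment that respects the capacities:
  #1 (cap 17, load 10): A, B — cost 5×7 + 5×5 = 60
  #2 (cap 17, load 17): C, D — cost 10×4 + 7×7 = 89
  Shipping 149, fixed 103 → total 252.
  Any other capacity-feasible assignment to {#1, #2} ships for at least 149.
Total demand is 27 and no other set of sites has combined capacity ≥ 27, so {#1, #2} is the only feasible choice of open sites. Minimum: 252.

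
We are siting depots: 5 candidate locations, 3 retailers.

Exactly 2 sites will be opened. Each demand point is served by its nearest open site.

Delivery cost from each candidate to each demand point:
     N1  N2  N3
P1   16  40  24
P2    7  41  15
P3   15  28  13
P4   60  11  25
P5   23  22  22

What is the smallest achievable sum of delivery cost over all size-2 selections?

Open {P2, P4}.
  N1→P2 7, N2→P4 11, N3→P2 15  ⇒ total 33.
Compare {P3, P4}: total 39.
Compare {P2, P5}: total 44.
No size-2 selection does better; minimum is 33.

33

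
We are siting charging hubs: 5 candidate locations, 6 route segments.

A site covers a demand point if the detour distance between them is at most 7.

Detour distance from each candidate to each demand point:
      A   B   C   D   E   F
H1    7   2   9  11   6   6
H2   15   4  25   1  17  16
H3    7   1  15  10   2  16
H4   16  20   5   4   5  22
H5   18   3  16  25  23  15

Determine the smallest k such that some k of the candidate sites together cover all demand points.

Coverage sets (demand points within 7 of each site):
  H1: {A, B, E, F}
  H2: {B, D}
  H3: {A, B, E}
  H4: {C, D, E}
  H5: {B}
No single site covers all 6 demand points.
But {H1, H4} covers everything, so the minimum is 2.

2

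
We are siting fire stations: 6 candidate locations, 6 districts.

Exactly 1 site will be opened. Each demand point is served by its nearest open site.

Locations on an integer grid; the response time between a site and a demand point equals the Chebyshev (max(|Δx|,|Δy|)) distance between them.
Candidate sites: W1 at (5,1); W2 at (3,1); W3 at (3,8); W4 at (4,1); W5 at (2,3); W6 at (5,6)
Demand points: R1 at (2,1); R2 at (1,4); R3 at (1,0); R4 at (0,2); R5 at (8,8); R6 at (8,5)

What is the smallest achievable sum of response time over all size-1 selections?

Open {W5}.
  R1→W5 2, R2→W5 1, R3→W5 3, R4→W5 2, R5→W5 6, R6→W5 6  ⇒ total 20.
Compare {W2}: total 21.
Compare {W4}: total 23.
No size-1 selection does better; minimum is 20.

20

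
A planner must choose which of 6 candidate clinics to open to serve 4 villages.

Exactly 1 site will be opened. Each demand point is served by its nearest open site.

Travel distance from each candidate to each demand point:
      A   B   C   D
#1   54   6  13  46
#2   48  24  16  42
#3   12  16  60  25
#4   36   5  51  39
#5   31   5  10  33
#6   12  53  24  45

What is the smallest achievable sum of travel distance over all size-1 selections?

Open {#5}.
  A→#5 31, B→#5 5, C→#5 10, D→#5 33  ⇒ total 79.
Compare {#3}: total 113.
Compare {#1}: total 119.
No size-1 selection does better; minimum is 79.

79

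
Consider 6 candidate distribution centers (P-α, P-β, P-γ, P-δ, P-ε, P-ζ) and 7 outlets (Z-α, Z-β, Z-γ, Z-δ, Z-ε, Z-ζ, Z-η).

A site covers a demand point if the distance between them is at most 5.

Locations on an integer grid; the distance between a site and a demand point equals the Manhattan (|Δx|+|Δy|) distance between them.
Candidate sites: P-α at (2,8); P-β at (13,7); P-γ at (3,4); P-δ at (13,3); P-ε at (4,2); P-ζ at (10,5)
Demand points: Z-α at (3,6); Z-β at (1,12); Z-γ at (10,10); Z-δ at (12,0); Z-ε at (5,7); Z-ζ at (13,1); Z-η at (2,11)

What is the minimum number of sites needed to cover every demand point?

3

Coverage sets (demand points within 5 of each site):
  P-α: {Z-α, Z-β, Z-ε, Z-η}
  P-β: {}
  P-γ: {Z-α, Z-ε}
  P-δ: {Z-δ, Z-ζ}
  P-ε: {Z-α}
  P-ζ: {Z-γ}
No 2 sites suffice: every size-2 union leaves at least one demand point uncovered.
But {P-α, P-δ, P-ζ} covers everything, so the minimum is 3.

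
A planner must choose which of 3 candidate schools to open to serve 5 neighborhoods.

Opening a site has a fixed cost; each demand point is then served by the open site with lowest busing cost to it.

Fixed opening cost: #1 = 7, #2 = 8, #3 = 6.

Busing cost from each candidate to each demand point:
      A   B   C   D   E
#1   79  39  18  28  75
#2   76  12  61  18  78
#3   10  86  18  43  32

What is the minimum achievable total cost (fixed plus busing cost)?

Open {#2, #3}: assign each demand point to its cheapest open site.
  A→#3 10, B→#2 12, C→#3 18, D→#2 18, E→#3 32
  busing cost 90, fixed 14 → total 104.
Compare {#1, #2, #3}: busing cost 90 + fixed 21 = 111.
Compare {#1, #3}: busing cost 127 + fixed 13 = 140.
Compare {#3}: busing cost 189 + fixed 6 = 195.
All other subsets cost ≥ 111. Minimum total cost: 104.

104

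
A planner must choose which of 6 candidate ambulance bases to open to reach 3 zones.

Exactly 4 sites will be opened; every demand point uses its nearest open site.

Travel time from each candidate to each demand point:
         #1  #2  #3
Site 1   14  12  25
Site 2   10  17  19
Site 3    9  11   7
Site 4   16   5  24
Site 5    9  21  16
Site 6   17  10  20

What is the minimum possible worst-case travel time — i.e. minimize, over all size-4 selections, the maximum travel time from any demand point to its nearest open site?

Open {Site 1, Site 2, Site 3, Site 4}.
  Farthest demand point is #1 at travel time 9 (to Site 3); all others are ≤ 9.
With {Site 1, Site 3, Site 4, Site 5} the worst case is 9.
With {Site 1, Site 3, Site 4, Site 6} the worst case is 9.
No size-4 selection achieves below 9.

9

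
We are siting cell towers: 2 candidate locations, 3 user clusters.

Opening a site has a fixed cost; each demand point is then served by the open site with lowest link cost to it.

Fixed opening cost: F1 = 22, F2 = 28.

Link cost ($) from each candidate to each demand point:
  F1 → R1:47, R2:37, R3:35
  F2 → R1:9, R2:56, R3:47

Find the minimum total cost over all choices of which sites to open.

Open {F1, F2}: assign each demand point to its cheapest open site.
  R1→F2 9, R2→F1 37, R3→F1 35
  link cost 81, fixed 50 → total 131.
Compare {F2}: link cost 112 + fixed 28 = 140.
Compare {F1}: link cost 119 + fixed 22 = 141.

131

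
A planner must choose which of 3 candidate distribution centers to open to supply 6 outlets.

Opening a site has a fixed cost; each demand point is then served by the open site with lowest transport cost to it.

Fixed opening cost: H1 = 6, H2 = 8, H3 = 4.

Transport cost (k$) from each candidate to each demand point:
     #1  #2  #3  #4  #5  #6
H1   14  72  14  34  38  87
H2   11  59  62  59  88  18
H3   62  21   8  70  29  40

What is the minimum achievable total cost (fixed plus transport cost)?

Open {H1, H2, H3}: assign each demand point to its cheapest open site.
  #1→H2 11, #2→H3 21, #3→H3 8, #4→H1 34, #5→H3 29, #6→H2 18
  transport cost 121, fixed 18 → total 139.
Compare {H1, H3}: transport cost 146 + fixed 10 = 156.
Compare {H2, H3}: transport cost 146 + fixed 12 = 158.
Compare {H1, H2}: transport cost 174 + fixed 14 = 188.
All other subsets cost ≥ 156. Minimum total cost: 139.

139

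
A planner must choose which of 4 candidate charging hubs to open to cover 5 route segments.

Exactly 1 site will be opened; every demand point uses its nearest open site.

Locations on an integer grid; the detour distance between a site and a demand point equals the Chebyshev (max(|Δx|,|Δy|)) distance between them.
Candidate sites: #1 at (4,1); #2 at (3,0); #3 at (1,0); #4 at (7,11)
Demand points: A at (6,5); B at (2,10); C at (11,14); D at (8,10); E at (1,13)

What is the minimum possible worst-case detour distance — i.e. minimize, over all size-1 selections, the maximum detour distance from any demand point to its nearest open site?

Open {#4}.
  Farthest demand point is A at detour distance 6 (to #4); all others are ≤ 6.
With {#1} the worst case is 13.
With {#2} the worst case is 14.
No size-1 selection achieves below 6.

6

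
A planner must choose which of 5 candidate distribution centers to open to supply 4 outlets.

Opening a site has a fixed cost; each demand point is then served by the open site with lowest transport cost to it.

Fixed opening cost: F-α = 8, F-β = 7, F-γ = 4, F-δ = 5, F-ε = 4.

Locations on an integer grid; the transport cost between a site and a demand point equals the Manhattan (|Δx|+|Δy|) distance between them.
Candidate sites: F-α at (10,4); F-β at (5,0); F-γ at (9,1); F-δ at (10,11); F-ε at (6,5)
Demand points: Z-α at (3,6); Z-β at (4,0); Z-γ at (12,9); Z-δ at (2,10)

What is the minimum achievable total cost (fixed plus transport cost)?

33

Open {F-δ, F-ε}: assign each demand point to its cheapest open site.
  Z-α→F-ε 4, Z-β→F-ε 7, Z-γ→F-δ 4, Z-δ→F-δ 9
  transport cost 24, fixed 9 → total 33.
Compare {F-ε}: transport cost 30 + fixed 4 = 34.
Compare {F-β, F-δ}: transport cost 22 + fixed 12 = 34.
Compare {F-β, F-δ, F-ε}: transport cost 18 + fixed 16 = 34.
All other subsets cost ≥ 34. Minimum total cost: 33.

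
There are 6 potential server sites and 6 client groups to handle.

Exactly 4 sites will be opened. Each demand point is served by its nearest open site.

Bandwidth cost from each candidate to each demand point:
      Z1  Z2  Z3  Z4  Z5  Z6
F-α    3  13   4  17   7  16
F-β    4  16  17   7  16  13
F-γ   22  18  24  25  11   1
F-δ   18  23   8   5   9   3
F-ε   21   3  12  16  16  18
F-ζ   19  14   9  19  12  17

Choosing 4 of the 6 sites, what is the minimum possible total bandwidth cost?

Open {F-α, F-γ, F-δ, F-ε}.
  Z1→F-α 3, Z2→F-ε 3, Z3→F-α 4, Z4→F-δ 5, Z5→F-α 7, Z6→F-γ 1  ⇒ total 23.
Compare {F-α, F-β, F-γ, F-ε}: total 25.
Compare {F-α, F-β, F-δ, F-ε}: total 25.
No size-4 selection does better; minimum is 23.

23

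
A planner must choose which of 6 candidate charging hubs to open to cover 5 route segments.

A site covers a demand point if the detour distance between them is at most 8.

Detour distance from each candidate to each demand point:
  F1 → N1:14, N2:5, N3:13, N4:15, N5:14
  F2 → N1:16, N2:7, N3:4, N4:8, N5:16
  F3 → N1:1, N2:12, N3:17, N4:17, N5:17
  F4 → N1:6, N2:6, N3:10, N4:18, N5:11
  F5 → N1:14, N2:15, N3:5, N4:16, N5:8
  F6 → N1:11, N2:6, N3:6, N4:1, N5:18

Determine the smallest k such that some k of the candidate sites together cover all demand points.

3

Coverage sets (demand points within 8 of each site):
  F1: {N2}
  F2: {N2, N3, N4}
  F3: {N1}
  F4: {N1, N2}
  F5: {N3, N5}
  F6: {N2, N3, N4}
No 2 sites suffice: every size-2 union leaves at least one demand point uncovered.
But {F2, F3, F5} covers everything, so the minimum is 3.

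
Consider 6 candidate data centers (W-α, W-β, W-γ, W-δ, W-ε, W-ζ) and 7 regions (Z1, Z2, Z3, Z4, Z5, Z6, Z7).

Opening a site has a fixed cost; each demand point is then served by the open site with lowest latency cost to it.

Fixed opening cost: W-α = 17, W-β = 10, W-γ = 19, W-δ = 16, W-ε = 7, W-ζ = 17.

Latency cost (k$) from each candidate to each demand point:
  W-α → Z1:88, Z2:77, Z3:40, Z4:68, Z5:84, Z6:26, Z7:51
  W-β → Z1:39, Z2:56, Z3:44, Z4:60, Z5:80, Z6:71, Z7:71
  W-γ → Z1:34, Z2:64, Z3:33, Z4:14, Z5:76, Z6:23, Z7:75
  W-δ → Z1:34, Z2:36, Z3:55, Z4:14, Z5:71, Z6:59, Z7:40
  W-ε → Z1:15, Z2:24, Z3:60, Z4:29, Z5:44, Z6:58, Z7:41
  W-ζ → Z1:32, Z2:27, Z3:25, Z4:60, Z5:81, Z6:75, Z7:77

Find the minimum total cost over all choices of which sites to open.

220

Open {W-γ, W-ε}: assign each demand point to its cheapest open site.
  Z1→W-ε 15, Z2→W-ε 24, Z3→W-γ 33, Z4→W-γ 14, Z5→W-ε 44, Z6→W-γ 23, Z7→W-ε 41
  latency cost 194, fixed 26 → total 220.
Compare {W-γ, W-ε, W-ζ}: latency cost 186 + fixed 43 = 229.
Compare {W-β, W-γ, W-ε}: latency cost 194 + fixed 36 = 230.
Compare {W-γ, W-δ, W-ε}: latency cost 193 + fixed 42 = 235.
All other subsets cost ≥ 229. Minimum total cost: 220.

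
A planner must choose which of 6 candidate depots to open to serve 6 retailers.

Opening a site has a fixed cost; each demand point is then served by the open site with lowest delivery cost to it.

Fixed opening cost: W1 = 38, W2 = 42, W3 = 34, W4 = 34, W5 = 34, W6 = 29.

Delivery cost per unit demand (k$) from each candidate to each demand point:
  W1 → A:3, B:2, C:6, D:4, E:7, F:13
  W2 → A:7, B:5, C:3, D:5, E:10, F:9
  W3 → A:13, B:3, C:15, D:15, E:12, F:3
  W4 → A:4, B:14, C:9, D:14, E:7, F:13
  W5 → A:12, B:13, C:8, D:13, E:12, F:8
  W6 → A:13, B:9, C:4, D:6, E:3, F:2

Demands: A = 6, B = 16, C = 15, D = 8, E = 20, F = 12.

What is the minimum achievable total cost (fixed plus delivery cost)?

293

Open {W1, W6}: assign each demand point to its cheapest open site.
  A→W1 6×3=18, B→W1 16×2=32, C→W6 15×4=60, D→W1 8×4=32, E→W6 20×3=60, F→W6 12×2=24
  delivery cost 226, fixed 67 → total 293.
Compare {W1, W2, W6}: delivery cost 211 + fixed 109 = 320.
Compare {W1, W3, W6}: delivery cost 226 + fixed 101 = 327.
Compare {W1, W4, W6}: delivery cost 226 + fixed 101 = 327.
All other subsets cost ≥ 320. Minimum total cost: 293.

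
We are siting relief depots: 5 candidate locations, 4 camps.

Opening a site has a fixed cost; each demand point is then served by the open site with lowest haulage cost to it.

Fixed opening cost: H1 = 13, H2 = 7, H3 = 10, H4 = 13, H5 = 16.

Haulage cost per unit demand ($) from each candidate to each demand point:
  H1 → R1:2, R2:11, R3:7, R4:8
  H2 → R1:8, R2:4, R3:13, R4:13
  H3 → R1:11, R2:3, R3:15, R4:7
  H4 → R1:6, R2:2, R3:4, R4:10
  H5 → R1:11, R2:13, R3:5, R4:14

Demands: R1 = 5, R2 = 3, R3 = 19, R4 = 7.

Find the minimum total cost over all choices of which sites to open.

Open {H1, H4}: assign each demand point to its cheapest open site.
  R1→H1 5×2=10, R2→H4 3×2=6, R3→H4 19×4=76, R4→H1 7×8=56
  haulage cost 148, fixed 26 → total 174.
Compare {H1, H3, H4}: haulage cost 141 + fixed 36 = 177.
Compare {H1, H2, H4}: haulage cost 148 + fixed 33 = 181.
Compare {H3, H4}: haulage cost 161 + fixed 23 = 184.
All other subsets cost ≥ 177. Minimum total cost: 174.

174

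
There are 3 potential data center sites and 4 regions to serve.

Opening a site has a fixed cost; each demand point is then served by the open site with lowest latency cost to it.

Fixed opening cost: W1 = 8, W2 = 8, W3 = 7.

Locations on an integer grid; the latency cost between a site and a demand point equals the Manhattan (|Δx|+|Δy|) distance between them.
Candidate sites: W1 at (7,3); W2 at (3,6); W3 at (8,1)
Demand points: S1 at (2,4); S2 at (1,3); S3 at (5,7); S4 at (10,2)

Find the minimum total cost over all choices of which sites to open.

29

Open {W2, W3}: assign each demand point to its cheapest open site.
  S1→W2 3, S2→W2 5, S3→W2 3, S4→W3 3
  latency cost 14, fixed 15 → total 29.
Compare {W1}: latency cost 22 + fixed 8 = 30.
Compare {W2}: latency cost 22 + fixed 8 = 30.
Compare {W1, W2}: latency cost 15 + fixed 16 = 31.
All other subsets cost ≥ 30. Minimum total cost: 29.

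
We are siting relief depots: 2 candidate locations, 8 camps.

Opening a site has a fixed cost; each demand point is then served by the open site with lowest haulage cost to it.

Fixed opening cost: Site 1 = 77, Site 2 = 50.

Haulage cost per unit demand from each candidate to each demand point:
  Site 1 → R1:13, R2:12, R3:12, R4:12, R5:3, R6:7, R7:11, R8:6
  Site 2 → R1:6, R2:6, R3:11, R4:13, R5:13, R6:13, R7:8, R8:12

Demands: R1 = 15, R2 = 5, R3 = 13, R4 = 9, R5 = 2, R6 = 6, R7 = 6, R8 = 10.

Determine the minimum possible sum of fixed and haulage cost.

654

Open {Site 1, Site 2}: assign each demand point to its cheapest open site.
  R1→Site 2 15×6=90, R2→Site 2 5×6=30, R3→Site 2 13×11=143, R4→Site 1 9×12=108, R5→Site 1 2×3=6, R6→Site 1 6×7=42, R7→Site 2 6×8=48, R8→Site 1 10×6=60
  haulage cost 527, fixed 127 → total 654.
Compare {Site 2}: haulage cost 652 + fixed 50 = 702.
Compare {Site 1}: haulage cost 693 + fixed 77 = 770.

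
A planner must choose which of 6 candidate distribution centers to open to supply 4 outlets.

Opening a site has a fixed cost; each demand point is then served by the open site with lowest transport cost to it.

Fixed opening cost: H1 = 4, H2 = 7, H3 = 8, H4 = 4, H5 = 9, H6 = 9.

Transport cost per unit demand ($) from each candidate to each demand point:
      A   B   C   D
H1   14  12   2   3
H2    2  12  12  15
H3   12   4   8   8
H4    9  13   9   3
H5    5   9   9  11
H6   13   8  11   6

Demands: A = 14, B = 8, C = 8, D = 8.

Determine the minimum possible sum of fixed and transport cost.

Open {H1, H2, H3}: assign each demand point to its cheapest open site.
  A→H2 14×2=28, B→H3 8×4=32, C→H1 8×2=16, D→H1 8×3=24
  transport cost 100, fixed 19 → total 119.
Compare {H1, H2, H3, H4}: transport cost 100 + fixed 23 = 123.
Compare {H1, H2, H3, H5}: transport cost 100 + fixed 28 = 128.
Compare {H1, H2, H3, H6}: transport cost 100 + fixed 28 = 128.
All other subsets cost ≥ 123. Minimum total cost: 119.

119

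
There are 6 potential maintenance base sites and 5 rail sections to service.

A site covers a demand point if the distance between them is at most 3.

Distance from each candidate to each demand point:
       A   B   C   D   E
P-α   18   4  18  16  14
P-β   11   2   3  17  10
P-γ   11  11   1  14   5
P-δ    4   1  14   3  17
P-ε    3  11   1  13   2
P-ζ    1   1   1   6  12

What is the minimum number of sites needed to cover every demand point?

2

Coverage sets (demand points within 3 of each site):
  P-α: {}
  P-β: {B, C}
  P-γ: {C}
  P-δ: {B, D}
  P-ε: {A, C, E}
  P-ζ: {A, B, C}
No single site covers all 5 demand points.
But {P-δ, P-ε} covers everything, so the minimum is 2.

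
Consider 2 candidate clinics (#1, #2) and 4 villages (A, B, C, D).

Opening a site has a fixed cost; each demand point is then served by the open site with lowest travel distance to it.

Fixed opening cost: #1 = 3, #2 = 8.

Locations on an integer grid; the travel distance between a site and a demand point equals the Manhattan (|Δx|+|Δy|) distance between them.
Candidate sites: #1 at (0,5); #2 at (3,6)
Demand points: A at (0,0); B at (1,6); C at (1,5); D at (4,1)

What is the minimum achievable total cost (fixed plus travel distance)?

Open {#1}: assign each demand point to its cheapest open site.
  A→#1 5, B→#1 2, C→#1 1, D→#1 8
  travel distance 16, fixed 3 → total 19.
Compare {#1, #2}: travel distance 14 + fixed 11 = 25.
Compare {#2}: travel distance 20 + fixed 8 = 28.

19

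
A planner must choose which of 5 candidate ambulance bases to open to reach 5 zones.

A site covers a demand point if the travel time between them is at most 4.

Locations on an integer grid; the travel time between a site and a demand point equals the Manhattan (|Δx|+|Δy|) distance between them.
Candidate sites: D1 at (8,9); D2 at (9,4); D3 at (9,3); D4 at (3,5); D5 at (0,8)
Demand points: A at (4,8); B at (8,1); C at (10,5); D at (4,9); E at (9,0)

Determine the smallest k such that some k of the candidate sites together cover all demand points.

3

Coverage sets (demand points within 4 of each site):
  D1: {D}
  D2: {B, C, E}
  D3: {B, C, E}
  D4: {A}
  D5: {A}
No 2 sites suffice: every size-2 union leaves at least one demand point uncovered.
But {D1, D2, D4} covers everything, so the minimum is 3.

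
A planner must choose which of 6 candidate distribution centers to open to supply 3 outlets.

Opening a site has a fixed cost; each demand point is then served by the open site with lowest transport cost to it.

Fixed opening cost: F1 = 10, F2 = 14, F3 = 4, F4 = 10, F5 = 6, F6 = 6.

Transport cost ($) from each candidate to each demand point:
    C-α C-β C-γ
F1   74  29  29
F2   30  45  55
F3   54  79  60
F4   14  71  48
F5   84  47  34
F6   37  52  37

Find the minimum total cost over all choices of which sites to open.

92

Open {F1, F4}: assign each demand point to its cheapest open site.
  C-α→F4 14, C-β→F1 29, C-γ→F1 29
  transport cost 72, fixed 20 → total 92.
Compare {F1, F3, F4}: transport cost 72 + fixed 24 = 96.
Compare {F1, F4, F5}: transport cost 72 + fixed 26 = 98.
Compare {F1, F4, F6}: transport cost 72 + fixed 26 = 98.
All other subsets cost ≥ 96. Minimum total cost: 92.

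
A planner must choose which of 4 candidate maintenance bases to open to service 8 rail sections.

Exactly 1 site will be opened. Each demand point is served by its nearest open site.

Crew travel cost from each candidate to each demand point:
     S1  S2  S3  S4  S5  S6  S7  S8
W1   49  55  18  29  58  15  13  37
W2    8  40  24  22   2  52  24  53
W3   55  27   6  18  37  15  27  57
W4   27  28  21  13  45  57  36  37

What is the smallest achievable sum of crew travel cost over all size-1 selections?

Open {W2}.
  S1→W2 8, S2→W2 40, S3→W2 24, S4→W2 22, S5→W2 2, S6→W2 52, S7→W2 24, S8→W2 53  ⇒ total 225.
Compare {W3}: total 242.
Compare {W4}: total 264.
No size-1 selection does better; minimum is 225.

225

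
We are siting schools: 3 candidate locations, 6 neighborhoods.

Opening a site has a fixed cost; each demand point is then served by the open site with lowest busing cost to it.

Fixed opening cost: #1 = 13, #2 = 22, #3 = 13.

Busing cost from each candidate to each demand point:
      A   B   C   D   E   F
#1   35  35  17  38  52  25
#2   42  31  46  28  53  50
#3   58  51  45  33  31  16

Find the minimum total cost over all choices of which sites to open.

Open {#1, #3}: assign each demand point to its cheapest open site.
  A→#1 35, B→#1 35, C→#1 17, D→#3 33, E→#3 31, F→#3 16
  busing cost 167, fixed 26 → total 193.
Compare {#1, #2, #3}: busing cost 158 + fixed 48 = 206.
Compare {#1}: busing cost 202 + fixed 13 = 215.
Compare {#1, #2}: busing cost 188 + fixed 35 = 223.
All other subsets cost ≥ 206. Minimum total cost: 193.

193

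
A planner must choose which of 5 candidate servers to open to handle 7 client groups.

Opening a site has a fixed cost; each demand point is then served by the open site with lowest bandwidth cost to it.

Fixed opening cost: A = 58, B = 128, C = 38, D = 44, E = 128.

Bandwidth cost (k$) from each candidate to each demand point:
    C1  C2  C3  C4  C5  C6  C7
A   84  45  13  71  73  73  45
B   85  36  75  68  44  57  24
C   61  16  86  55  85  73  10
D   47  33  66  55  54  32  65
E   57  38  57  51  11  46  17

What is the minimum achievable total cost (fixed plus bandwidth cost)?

362

Open {C, D}: assign each demand point to its cheapest open site.
  C1→D 47, C2→C 16, C3→D 66, C4→C 55, C5→D 54, C6→D 32, C7→C 10
  bandwidth cost 280, fixed 82 → total 362.
Compare {A, C, D}: bandwidth cost 227 + fixed 140 = 367.
Compare {A, D}: bandwidth cost 279 + fixed 102 = 381.
Compare {D}: bandwidth cost 352 + fixed 44 = 396.
All other subsets cost ≥ 367. Minimum total cost: 362.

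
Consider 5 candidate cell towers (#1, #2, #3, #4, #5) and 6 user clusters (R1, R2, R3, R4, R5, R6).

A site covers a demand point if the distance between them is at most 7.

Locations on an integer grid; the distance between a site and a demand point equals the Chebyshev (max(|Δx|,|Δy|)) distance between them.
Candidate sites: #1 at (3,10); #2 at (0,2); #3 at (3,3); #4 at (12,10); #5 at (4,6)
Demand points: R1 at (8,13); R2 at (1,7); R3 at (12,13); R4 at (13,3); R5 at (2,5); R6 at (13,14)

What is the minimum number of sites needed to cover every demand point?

2

Coverage sets (demand points within 7 of each site):
  #1: {R1, R2, R5}
  #2: {R2, R5}
  #3: {R2, R5}
  #4: {R1, R3, R4, R6}
  #5: {R1, R2, R5}
No single site covers all 6 demand points.
But {#1, #4} covers everything, so the minimum is 2.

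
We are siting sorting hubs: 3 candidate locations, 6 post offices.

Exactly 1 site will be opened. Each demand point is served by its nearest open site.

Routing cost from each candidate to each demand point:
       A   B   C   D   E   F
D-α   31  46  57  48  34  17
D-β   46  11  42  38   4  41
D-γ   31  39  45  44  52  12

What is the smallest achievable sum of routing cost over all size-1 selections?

Open {D-β}.
  A→D-β 46, B→D-β 11, C→D-β 42, D→D-β 38, E→D-β 4, F→D-β 41  ⇒ total 182.
Compare {D-γ}: total 223.
Compare {D-α}: total 233.

182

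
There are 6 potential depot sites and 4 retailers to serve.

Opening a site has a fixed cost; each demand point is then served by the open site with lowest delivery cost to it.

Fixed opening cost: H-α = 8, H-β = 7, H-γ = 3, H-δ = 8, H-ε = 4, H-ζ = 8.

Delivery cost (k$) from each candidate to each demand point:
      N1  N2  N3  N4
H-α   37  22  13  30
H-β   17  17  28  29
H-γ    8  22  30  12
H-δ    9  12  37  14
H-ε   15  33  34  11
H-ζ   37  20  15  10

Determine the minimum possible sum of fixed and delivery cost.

Open {H-δ, H-ζ}: assign each demand point to its cheapest open site.
  N1→H-δ 9, N2→H-δ 12, N3→H-ζ 15, N4→H-ζ 10
  delivery cost 46, fixed 16 → total 62.
Compare {H-α, H-δ}: delivery cost 48 + fixed 16 = 64.
Compare {H-γ, H-ζ}: delivery cost 53 + fixed 11 = 64.
Compare {H-α, H-γ, H-δ}: delivery cost 45 + fixed 19 = 64.
All other subsets cost ≥ 64. Minimum total cost: 62.

62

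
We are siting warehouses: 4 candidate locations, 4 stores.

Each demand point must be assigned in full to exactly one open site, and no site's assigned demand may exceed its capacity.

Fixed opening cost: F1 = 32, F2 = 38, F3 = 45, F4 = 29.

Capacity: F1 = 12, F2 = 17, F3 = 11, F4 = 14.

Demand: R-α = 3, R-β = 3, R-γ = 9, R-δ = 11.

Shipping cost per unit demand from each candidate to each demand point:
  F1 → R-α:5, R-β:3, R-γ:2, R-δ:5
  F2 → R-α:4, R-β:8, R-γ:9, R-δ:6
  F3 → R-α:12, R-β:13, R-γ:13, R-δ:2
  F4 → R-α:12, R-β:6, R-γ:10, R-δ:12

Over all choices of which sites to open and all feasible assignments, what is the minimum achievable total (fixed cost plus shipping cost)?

175

Open {F1, F2}; cheapest assignment that respects the capacities:
  F1 (cap 12, load 12): R-β, R-γ — cost 3×3 + 9×2 = 27
  F2 (cap 17, load 14): R-α, R-δ — cost 3×4 + 11×6 = 78
  Shipping 105, fixed 70 → total 175.
  Any other capacity-feasible assignment to {F1, F2} ships for at least 105.
Compare {F1, F2, F3}: its best feasible assignment gives total 176.
Compare {F1, F3, F4}: its best feasible assignment gives total 179.
Every other set of open sites that can feasibly serve all demand totals ≥ 176 even under its best assignment. Minimum: 175.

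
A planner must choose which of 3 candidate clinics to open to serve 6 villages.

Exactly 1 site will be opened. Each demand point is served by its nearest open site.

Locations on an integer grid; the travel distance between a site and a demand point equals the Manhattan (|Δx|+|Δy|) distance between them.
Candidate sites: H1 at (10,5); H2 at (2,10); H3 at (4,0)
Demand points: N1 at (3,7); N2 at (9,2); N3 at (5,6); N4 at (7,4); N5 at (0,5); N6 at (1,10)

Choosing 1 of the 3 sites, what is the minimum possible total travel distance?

Open {H2}.
  N1→H2 4, N2→H2 15, N3→H2 7, N4→H2 11, N5→H2 7, N6→H2 1  ⇒ total 45.
Compare {H1}: total 47.
Compare {H3}: total 51.

45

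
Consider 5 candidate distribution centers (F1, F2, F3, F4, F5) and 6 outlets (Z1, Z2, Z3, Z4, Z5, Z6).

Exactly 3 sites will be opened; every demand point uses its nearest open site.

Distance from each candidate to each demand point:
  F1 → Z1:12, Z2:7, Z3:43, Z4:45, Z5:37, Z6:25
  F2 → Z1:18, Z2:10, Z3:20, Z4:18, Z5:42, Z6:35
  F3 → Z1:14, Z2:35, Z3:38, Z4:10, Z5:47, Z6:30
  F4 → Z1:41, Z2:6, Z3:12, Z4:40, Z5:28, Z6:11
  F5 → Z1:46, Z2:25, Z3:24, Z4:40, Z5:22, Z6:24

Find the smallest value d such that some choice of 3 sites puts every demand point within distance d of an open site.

22

Open {F2, F4, F5}.
  Farthest demand point is Z5 at distance 22 (to F5); all others are ≤ 22.
With {F3, F4, F5} the worst case is 22.
With {F1, F2, F5} the worst case is 24.
No size-3 selection achieves below 22.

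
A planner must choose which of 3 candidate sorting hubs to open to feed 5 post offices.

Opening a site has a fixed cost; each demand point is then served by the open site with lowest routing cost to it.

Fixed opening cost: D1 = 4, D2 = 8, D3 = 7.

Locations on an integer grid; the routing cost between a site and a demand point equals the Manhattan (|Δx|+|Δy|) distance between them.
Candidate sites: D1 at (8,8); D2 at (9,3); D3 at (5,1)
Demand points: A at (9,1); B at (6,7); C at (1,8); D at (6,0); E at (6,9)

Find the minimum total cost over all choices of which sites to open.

Open {D1, D3}: assign each demand point to its cheapest open site.
  A→D3 4, B→D1 3, C→D1 7, D→D3 2, E→D1 3
  routing cost 19, fixed 11 → total 30.
Compare {D1, D2}: routing cost 21 + fixed 12 = 33.
Compare {D1}: routing cost 31 + fixed 4 = 35.
Compare {D1, D2, D3}: routing cost 17 + fixed 19 = 36.
All other subsets cost ≥ 33. Minimum total cost: 30.

30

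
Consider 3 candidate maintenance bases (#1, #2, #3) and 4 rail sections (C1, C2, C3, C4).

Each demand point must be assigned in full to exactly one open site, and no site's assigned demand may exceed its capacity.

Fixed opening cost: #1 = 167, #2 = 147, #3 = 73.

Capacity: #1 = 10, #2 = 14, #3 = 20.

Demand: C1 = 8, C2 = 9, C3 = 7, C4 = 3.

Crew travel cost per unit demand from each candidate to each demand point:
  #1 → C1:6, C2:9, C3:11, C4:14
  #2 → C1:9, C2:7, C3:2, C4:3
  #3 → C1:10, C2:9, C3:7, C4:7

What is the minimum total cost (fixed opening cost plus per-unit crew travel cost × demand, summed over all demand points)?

Open {#2, #3}; cheapest assignment that respects the capacities:
  #2 (cap 14, load 10): C3, C4 — cost 7×2 + 3×3 = 23
  #3 (cap 20, load 17): C1, C2 — cost 8×10 + 9×9 = 161
  Shipping 184, fixed 220 → total 404.
  Any other capacity-feasible assignment to {#2, #3} ships for at least 184.
Compare {#1, #3}: its best feasible assignment gives total 439.
Compare {#1, #2, #3}: its best feasible assignment gives total 539.
Every other set of open sites that can feasibly serve all demand totals ≥ 439 even under its best assignment. Minimum: 404.

404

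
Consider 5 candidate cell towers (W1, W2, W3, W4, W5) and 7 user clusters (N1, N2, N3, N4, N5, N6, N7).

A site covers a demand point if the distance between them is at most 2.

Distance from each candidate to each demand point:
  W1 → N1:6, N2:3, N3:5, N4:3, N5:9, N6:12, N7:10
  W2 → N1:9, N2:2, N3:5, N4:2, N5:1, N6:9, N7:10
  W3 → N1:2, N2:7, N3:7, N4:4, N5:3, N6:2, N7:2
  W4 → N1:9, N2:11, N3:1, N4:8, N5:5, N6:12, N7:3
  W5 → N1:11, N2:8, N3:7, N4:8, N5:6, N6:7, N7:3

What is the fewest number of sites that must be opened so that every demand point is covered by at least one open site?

3

Coverage sets (demand points within 2 of each site):
  W1: {}
  W2: {N2, N4, N5}
  W3: {N1, N6, N7}
  W4: {N3}
  W5: {}
No 2 sites suffice: every size-2 union leaves at least one demand point uncovered.
But {W2, W3, W4} covers everything, so the minimum is 3.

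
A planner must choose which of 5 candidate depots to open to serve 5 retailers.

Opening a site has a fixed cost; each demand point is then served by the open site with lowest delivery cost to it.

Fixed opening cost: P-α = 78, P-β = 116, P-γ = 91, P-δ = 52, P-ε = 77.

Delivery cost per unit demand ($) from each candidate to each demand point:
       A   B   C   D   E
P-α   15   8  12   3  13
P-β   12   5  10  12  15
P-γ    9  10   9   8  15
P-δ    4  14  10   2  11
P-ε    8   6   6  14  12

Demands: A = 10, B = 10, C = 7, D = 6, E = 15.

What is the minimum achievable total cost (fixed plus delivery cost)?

448

Open {P-δ, P-ε}: assign each demand point to its cheapest open site.
  A→P-δ 10×4=40, B→P-ε 10×6=60, C→P-ε 7×6=42, D→P-δ 6×2=12, E→P-δ 15×11=165
  delivery cost 319, fixed 129 → total 448.
Compare {P-δ}: delivery cost 427 + fixed 52 = 479.
Compare {P-α, P-δ}: delivery cost 367 + fixed 130 = 497.
Compare {P-β, P-δ}: delivery cost 337 + fixed 168 = 505.
All other subsets cost ≥ 479. Minimum total cost: 448.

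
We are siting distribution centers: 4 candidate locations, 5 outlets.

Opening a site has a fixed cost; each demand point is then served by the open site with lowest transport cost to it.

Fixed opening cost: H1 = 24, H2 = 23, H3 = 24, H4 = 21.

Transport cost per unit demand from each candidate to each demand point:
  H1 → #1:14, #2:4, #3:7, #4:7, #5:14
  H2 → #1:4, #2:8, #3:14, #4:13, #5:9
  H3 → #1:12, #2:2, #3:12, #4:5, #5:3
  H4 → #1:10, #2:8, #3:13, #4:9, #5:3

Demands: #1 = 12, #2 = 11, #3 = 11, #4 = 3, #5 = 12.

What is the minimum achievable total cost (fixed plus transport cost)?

Open {H1, H2, H3}: assign each demand point to its cheapest open site.
  #1→H2 12×4=48, #2→H3 11×2=22, #3→H1 11×7=77, #4→H3 3×5=15, #5→H3 12×3=36
  transport cost 198, fixed 71 → total 269.
Compare {H1, H2, H3, H4}: transport cost 198 + fixed 92 = 290.
Compare {H1, H2, H4}: transport cost 226 + fixed 68 = 294.
Compare {H2, H3}: transport cost 253 + fixed 47 = 300.
All other subsets cost ≥ 290. Minimum total cost: 269.

269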